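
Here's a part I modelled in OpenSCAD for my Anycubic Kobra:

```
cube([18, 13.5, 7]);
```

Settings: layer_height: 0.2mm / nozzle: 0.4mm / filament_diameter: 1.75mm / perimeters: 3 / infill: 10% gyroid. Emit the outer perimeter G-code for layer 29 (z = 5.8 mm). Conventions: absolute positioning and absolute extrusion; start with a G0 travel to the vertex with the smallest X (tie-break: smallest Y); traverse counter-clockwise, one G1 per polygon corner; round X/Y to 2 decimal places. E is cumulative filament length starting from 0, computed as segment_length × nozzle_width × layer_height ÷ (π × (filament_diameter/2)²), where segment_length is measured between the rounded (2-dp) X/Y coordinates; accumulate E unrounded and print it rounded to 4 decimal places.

At z = 5.8 mm: the cube (footprint 18×13.5) is included at this height. The outline is a single polygon with 4 vertices. Extrusion per mm of travel: 0.4 × 0.2 / (π × 0.875²) = 0.033260. Accumulating E over each segment gives final E = 2.0954.

G0 X0.00 Y0.00 Z5.80
G1 X18.00 Y0.00 E0.5987
G1 X18.00 Y13.50 E1.0477
G1 X0.00 Y13.50 E1.6464
G1 X0.00 Y0.00 E2.0954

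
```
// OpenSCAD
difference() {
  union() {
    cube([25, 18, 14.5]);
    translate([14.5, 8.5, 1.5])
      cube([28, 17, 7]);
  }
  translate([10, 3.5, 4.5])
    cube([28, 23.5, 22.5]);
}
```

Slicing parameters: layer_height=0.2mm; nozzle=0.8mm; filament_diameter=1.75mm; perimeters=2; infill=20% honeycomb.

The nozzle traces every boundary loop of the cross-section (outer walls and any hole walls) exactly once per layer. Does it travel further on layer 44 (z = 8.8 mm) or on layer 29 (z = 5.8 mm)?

layer 29 (z = 5.8 mm)

Layer 44 (z = 8.8): the 25×18 cube contributes its full rectangle (perimeter 86.00 mm); the cube at (14.5, 8.5) is not intersected at this z (z outside [1.5, 8.5]); Combining (union): only the 25×18 cube is present, so the union is just that shape — boundary = 86.00 mm; the 28×23.5 cube at (10, 3.5) contributes its full rectangle (perimeter 103.00 mm); Subtracting the remaining from the first: starting from the result so far, the 28×23.5 cube at (10, 3.5) partially overlaps it — only the 217.50 mm² overlap (of its 658.00 mm²) is removed, clipping the outline — boundary = 86.00 mm. So its perimeter = 86.00 mm. Layer 29 (z = 5.8): the cube (footprint 25×18) is included at this height (perimeter 86.00 mm); the cube at (14.5, 8.5) (footprint 28×17) is included at this height (perimeter 90.00 mm); Combining (union): the regions partially overlap (shared area 99.75 mm²), so the edge portions inside another operand are dropped and the merged outline is re-measured after clipping — boundary = 136.00 mm; the 28×23.5 cube at (10, 3.5) contributes its full rectangle (perimeter 103.00 mm); After the difference (first − rest): starting from the result so far, the 28×23.5 cube at (10, 3.5) partially overlaps it — only the 517.25 mm² overlap (of its 658.00 mm²) is removed, clipping the outline — boundary = 129.00 mm. So its perimeter = 129.00 mm. Layer 29 is larger (129.00 vs 86.00 mm).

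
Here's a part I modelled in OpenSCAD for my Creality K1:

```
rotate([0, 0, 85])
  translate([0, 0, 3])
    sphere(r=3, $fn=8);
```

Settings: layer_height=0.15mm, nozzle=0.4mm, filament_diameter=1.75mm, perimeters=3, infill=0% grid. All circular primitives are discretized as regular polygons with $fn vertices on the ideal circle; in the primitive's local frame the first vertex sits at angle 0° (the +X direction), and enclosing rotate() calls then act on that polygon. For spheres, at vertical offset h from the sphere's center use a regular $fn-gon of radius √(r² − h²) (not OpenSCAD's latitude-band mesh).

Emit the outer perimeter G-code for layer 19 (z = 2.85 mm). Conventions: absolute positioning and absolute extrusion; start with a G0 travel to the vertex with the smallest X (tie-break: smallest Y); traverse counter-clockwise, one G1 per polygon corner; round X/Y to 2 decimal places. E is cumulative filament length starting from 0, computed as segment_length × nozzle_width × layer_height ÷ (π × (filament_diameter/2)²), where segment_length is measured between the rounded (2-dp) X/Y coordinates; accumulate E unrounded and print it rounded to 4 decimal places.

At z = 2.85 mm: the r=3 sphere contributes a regular 8-gon of circumradius √(3²−0.15²) = 2.996; (rotated 85° about Z; rotation is an isometry so areas/perimeters/island counts are preserved). The outline is a single polygon with 8 vertices. Extrusion per mm of travel: 0.4 × 0.15 / (π × 0.875²) = 0.024945. Accumulating E over each segment gives final E = 0.4577.

G0 X-2.98 Y0.26 Z2.85
G1 X-2.30 Y-1.93 E0.0572
G1 X-0.26 Y-2.98 E0.1144
G1 X1.93 Y-2.30 E0.1716
G1 X2.98 Y-0.26 E0.2289
G1 X2.30 Y1.93 E0.2861
G1 X0.26 Y2.98 E0.3433
G1 X-1.93 Y2.30 E0.4005
G1 X-2.98 Y0.26 E0.4577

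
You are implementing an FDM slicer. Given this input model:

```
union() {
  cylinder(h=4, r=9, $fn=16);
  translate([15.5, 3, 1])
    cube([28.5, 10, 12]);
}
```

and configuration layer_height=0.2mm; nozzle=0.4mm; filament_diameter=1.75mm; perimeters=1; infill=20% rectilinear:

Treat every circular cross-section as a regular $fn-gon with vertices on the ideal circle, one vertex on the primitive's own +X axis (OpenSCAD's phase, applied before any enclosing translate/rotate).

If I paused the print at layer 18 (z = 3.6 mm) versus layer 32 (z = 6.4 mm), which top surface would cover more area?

Layer 18 (z = 3.6): the r=9 cylinder gives a regular 16-gon of circumradius 9 (constant along its height) (area = (16/2)·9.000²·sin(360°/16) = 247.98 mm²); the cube at (15.5, 3) (footprint 28.5×10) is included at this height (area 285.00 mm²); Merging all regions: the 2 present regions are separate (no shared area or edge), so areas and boundary lengths simply add and each stays a separate island — area = 532.98 mm². So its area = 532.98 mm². Layer 32 (z = 6.4): the cylinder is not intersected at this z (z outside [0, 4]); the cube at (15.5, 3) (footprint 28.5×10) is included at this height (area 285.00 mm²); Merging all regions: only the 28.5×10 cube at (15.5, 3) is present, so the union is just that shape — area = 285.00 mm². So its area = 285.00 mm². Layer 18 is larger (532.98 vs 285.00 mm²).

layer 18 (z = 3.6 mm)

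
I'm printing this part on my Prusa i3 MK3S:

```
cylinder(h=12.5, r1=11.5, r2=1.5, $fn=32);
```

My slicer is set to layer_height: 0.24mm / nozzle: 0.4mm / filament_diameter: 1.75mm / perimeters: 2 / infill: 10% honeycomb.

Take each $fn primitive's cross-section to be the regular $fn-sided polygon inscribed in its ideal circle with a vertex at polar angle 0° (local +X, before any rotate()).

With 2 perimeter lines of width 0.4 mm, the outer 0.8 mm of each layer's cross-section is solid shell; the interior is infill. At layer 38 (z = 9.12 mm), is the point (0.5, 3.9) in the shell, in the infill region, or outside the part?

shell

At z = 9.12 mm: the cone: at t=0.730 of its height the radius interpolates to r₁+(r₂−r₁)t = 4.204, giving a regular 32-gon of that circumradius. Overall, the cross-section is a single solid region. The nearest boundary edge runs (0.82, 4.12)→(0.00, 4.20); distance from the point to it = 0.25 mm. The point is inside the cross-section, 0.25 mm from the nearest boundary — within the 0.8 mm shell band (2 × 0.4).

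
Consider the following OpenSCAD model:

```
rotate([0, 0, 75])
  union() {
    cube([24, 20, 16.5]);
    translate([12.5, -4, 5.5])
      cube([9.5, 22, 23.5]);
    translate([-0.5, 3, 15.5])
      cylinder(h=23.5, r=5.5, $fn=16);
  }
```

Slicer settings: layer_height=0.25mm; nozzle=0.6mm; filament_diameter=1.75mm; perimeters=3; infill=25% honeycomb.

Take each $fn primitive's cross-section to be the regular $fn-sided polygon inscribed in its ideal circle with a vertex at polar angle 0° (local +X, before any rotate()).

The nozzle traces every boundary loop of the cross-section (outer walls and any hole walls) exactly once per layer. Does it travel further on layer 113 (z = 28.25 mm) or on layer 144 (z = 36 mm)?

layer 113 (z = 28.25 mm)

Layer 113 (z = 28.25): the cube is absent (z outside [0, 16.5]); the 9.5×22 cube at (12.5, -4) contributes its full rectangle (perimeter 63.00 mm); the r=5.5 cylinder at (-0.5, 3) contributes a regular 16-gon of circumradius 5.5 (perimeter = 2·16·5.500·sin(180°/16) = 34.34 mm); Taking the union: the 2 present regions are separate (no shared area or edge), so areas and boundary lengths simply add and each stays a separate island — boundary = 97.34 mm; (whole slice rotated 75° about Z — lengths, areas and connectivity unchanged). So its perimeter = 97.34 mm. Layer 144 (z = 36): the cube does not reach this height (z outside [0, 16.5]); the cube at (12.5, -4) is not intersected at this z (z outside [5.5, 29]); the r=5.5 cylinder at (-0.5, 3) gives a regular 16-gon of circumradius 5.5 (constant along its height) (perimeter = 2·16·5.500·sin(180°/16) = 34.34 mm); Combining (union): only the r=5.5 cylinder at (-0.5, 3) is present, so the union is just that shape — boundary = 34.34 mm; (whole slice rotated 75° about Z — lengths, areas and connectivity unchanged). So its perimeter = 34.34 mm. Layer 113 is larger (97.34 vs 34.34 mm).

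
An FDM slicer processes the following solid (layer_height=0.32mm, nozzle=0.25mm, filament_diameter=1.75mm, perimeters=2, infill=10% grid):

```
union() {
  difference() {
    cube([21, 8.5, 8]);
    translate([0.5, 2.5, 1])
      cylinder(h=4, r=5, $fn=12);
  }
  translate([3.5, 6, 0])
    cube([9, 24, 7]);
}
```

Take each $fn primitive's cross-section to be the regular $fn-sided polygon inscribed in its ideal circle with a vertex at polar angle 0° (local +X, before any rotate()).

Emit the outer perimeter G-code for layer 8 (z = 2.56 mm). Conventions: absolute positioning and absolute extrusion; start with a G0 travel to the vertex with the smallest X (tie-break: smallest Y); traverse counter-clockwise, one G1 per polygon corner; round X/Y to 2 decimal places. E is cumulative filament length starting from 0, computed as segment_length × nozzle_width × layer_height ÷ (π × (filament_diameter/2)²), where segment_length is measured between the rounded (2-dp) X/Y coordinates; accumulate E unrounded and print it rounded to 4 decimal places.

At z = 2.56 mm: the cube (footprint 21×8.5) is included at this height; the r=5 cylinder at (0.5, 2.5) gives a regular 12-gon of circumradius 5 (constant along its height); Taking the first minus the rest: starting from the 21×8.5 cube, the r=5 cylinder at (0.5, 2.5) partially overlaps it — only the 34.13 mm² overlap (of its 75.00 mm²) is removed, clipping the outline — 1 connected region; the 9×24 cube at (3.5, 6) contributes its full rectangle; Merging all regions: the regions partially overlap (shared area 22.45 mm²), so overlapping operands fuse into one piece — 1 connected region. The outline is a single polygon with 16 vertices. Extrusion per mm of travel: 0.25 × 0.32 / (π × 0.875²) = 0.033260. Accumulating E over each segment gives final E = 3.3547.

G0 X0.00 Y7.37 Z2.56
G1 X0.50 Y7.50 E0.0172
G1 X3.00 Y6.83 E0.1033
G1 X3.50 Y6.33 E0.1268
G1 X3.50 Y6.00 E0.1378
G1 X3.83 Y6.00 E0.1487
G1 X4.83 Y5.00 E0.1958
G1 X5.50 Y2.50 E0.2819
G1 X4.83 Y0.00 E0.3679
G1 X21.00 Y0.00 E0.9058
G1 X21.00 Y8.50 E1.1885
G1 X12.50 Y8.50 E1.4712
G1 X12.50 Y30.00 E2.1863
G1 X3.50 Y30.00 E2.4856
G1 X3.50 Y8.50 E3.2007
G1 X0.00 Y8.50 E3.3171
G1 X0.00 Y7.37 E3.3547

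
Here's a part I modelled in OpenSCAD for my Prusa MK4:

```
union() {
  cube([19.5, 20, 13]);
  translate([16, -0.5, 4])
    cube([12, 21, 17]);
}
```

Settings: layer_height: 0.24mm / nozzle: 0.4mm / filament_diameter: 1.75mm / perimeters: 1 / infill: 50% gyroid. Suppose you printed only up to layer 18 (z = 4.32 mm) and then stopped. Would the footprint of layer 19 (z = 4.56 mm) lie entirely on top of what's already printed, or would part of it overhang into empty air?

Compare the two slices. At z = 4.32: the 19.5×20 cube contributes its full rectangle (area 390.00 mm²); the cube at (16, -0.5) (footprint 12×21) is included at this height (area 252.00 mm²); Merging all regions: the regions partially overlap — summed areas 642.00 mm² minus the doubly-counted overlap 70.00 mm² gives 572.00 mm² — area = 572.00 mm². At z = 4.56: the cube is present — its section is the full 19.5×20 rectangle (area 390.00 mm²); the cube at (16, -0.5) (footprint 12×21) is included at this height (area 252.00 mm²); Merging all regions: the regions partially overlap — summed areas 642.00 mm² minus the doubly-counted overlap 70.00 mm² gives 572.00 mm² — area = 572.00 mm². Checking containment: the cross-section at z = 4.56 is a subset of the cross-section at z = 4.32.

entirely on top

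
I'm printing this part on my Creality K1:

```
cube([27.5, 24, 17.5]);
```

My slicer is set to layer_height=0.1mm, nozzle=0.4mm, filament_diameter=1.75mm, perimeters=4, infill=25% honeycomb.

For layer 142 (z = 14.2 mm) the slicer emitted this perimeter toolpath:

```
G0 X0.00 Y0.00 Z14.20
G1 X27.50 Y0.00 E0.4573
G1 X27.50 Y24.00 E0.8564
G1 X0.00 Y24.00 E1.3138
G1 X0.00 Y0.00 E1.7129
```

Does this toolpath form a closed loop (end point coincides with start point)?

yes

Start point (G0): (0.00, 0.00). End point (last G1): the path returns to the start — closed.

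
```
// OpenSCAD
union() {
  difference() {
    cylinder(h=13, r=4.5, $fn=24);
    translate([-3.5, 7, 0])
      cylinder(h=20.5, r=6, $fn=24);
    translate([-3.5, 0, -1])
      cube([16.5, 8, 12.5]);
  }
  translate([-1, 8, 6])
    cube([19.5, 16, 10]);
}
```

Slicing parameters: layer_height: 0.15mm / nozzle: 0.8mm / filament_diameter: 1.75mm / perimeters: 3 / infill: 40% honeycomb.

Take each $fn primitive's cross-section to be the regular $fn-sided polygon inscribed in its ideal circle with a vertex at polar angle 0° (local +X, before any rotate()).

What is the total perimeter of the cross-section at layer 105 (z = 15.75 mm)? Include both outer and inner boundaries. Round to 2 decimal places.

71.00 mm

At z = 15.75 mm: the cylinder does not reach this height (z outside [0, 13]); the r=6 cylinder at (-3.5, 7) gives a regular 24-gon of circumradius 6 (constant along its height) (perimeter = 2·24·6.000·sin(180°/24) = 37.59 mm); the cube at (-3.5, 0) is not intersected at this z (z outside [-1, 11.5]); Taking the first minus the rest: the first operand is absent here, so nothing remains; the cube at (-1, 8) (footprint 19.5×16) is included at this height (perimeter 71.00 mm); Taking the union: only the 19.5×16 cube at (-1, 8) is present, so the union is just that shape — boundary = 71.00 mm. Overall, the cross-section is a single solid region. Total boundary length (outer) = 71.00 mm.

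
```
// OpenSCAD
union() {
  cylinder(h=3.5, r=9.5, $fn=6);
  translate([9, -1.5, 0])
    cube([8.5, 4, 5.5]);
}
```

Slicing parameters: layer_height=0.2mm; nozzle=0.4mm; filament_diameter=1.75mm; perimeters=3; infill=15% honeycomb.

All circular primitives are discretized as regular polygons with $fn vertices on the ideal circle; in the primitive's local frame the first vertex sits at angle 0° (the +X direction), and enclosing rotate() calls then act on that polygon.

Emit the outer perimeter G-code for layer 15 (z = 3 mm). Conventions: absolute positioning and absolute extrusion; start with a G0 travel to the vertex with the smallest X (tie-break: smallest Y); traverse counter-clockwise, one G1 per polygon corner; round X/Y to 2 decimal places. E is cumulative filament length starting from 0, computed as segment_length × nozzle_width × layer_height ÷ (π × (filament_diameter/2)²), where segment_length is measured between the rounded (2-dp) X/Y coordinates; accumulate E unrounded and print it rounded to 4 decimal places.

G0 X-9.50 Y0.00 Z3.00
G1 X-4.75 Y-8.23 E0.3161
G1 X4.75 Y-8.23 E0.6320
G1 X9.00 Y-0.87 E0.9147
G1 X9.00 Y-1.50 E0.9357
G1 X17.50 Y-1.50 E1.2184
G1 X17.50 Y2.50 E1.3514
G1 X9.00 Y2.50 E1.6341
G1 X9.00 Y0.87 E1.6883
G1 X4.75 Y8.23 E1.9710
G1 X-4.75 Y8.23 E2.2870
G1 X-9.50 Y0.00 E2.6030

At z = 3 mm: the r=9.5 cylinder contributes a regular 6-gon of circumradius 9.5; the 8.5×4 cube at (9, -1.5) contributes its full rectangle; Merging all regions: the regions partially overlap (shared area 0.43 mm²), so overlapping operands fuse into one piece — 1 connected region. The outline is a single polygon with 11 vertices. Extrusion per mm of travel: 0.4 × 0.2 / (π × 0.875²) = 0.033260. Accumulating E over each segment gives final E = 2.6030.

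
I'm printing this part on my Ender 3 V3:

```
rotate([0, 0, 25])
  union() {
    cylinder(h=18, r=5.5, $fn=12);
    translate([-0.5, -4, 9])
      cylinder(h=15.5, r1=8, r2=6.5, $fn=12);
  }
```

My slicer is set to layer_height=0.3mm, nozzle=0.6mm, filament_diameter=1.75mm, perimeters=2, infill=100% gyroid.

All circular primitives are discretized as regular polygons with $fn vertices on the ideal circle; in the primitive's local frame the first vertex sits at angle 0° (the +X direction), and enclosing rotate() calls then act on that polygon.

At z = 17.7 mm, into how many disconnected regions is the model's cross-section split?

At z = 17.7 mm: the r=5.5 cylinder contributes a regular 12-gon of circumradius 5.5; the cone at (-0.5, -4): at t=0.561 of its height the radius interpolates to r₁+(r₂−r₁)t = 7.158, giving a regular 12-gon of that circumradius; Combining (union): the regions partially overlap (shared area 68.95 mm²), so overlapping operands fuse into one piece — 1 connected region; (whole slice rotated 25° about Z — lengths, areas and connectivity unchanged). The result has 1 disconnected region.

1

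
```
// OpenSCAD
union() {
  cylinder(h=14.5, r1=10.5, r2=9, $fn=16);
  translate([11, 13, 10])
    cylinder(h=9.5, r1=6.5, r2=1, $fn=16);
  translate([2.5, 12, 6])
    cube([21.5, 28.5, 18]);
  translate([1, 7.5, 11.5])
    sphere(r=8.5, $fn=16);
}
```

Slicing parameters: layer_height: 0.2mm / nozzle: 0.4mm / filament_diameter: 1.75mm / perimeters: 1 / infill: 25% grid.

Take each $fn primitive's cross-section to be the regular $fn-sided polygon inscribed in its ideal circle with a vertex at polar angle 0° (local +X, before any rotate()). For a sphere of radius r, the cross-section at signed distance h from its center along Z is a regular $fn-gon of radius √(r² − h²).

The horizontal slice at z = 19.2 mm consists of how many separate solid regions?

At z = 19.2 mm: the cone is absent (z outside [0, 14.5]); the cone at (11, 13) contributes a regular 16-gon of circumradius 1.174 (interpolated between r1=6.5 and r2=1 at t=0.968); the cube at (2.5, 12) is present — its section is the full 21.5×28.5 rectangle; the r=8.5 sphere at (1, 7.5) slices to a regular 16-gon of circumradius 3.600 (√(r²−h²) with h=7.7 from center); Merging all regions: the regions partially overlap (shared area 4.09 mm²), so overlapping operands fuse into one piece — 2 connected regions. The result has 2 disconnected regions.

2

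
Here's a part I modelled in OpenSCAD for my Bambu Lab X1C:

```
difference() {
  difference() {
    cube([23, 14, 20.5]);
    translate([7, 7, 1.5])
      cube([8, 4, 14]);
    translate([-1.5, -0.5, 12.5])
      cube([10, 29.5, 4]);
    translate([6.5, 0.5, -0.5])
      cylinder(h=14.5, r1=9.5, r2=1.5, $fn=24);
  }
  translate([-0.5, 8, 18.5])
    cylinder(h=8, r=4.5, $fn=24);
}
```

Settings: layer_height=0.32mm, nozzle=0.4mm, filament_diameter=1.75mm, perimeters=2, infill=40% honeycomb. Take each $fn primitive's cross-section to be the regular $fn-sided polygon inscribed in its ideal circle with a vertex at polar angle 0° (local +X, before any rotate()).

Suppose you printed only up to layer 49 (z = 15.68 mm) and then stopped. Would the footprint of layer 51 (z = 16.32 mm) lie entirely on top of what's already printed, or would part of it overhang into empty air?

entirely on top

Compare the two slices. At z = 15.68: the cube (footprint 23×14) is included at this height (area 322.00 mm²); the cube at (7, 7) does not reach this height (z outside [1.5, 15.5]); the cube at (-1.5, -0.5) is present — its section is the full 10×29.5 rectangle (area 295.00 mm²); the cone at (6.5, 0.5) does not reach this height (z outside [-0.5, 14]); After the difference (first − rest): starting from the 23×14 cube (322.00 mm²), the 10×29.5 cube at (-1.5, -0.5) partially overlaps it — only the 119.00 mm² overlap (of its 295.00 mm²) is removed, clipping the outline — area = 203.00 mm²; the cylinder at (-0.5, 8) is absent (z outside [18.5, 26.5]); Taking the first minus the rest: none of the subtracted shapes is present at this height, so the result so far is unchanged — area = 203.00 mm². At z = 16.32: the cube (footprint 23×14) is included at this height (area 322.00 mm²); the cube at (7, 7) does not reach this height (z outside [1.5, 15.5]); the 10×29.5 cube at (-1.5, -0.5) contributes its full rectangle (area 295.00 mm²); the cone at (6.5, 0.5) is not intersected at this z (z outside [-0.5, 14]); After the difference (first − rest): starting from the 23×14 cube (322.00 mm²), the 10×29.5 cube at (-1.5, -0.5) partially overlaps it — only the 119.00 mm² overlap (of its 295.00 mm²) is removed, clipping the outline — area = 203.00 mm²; the cylinder at (-0.5, 8) does not reach this height (z outside [18.5, 26.5]); Taking the first minus the rest: none of the subtracted shapes is present at this height, so the result so far is unchanged — area = 203.00 mm². Checking containment: the cross-section at z = 16.32 is a subset of the cross-section at z = 15.68.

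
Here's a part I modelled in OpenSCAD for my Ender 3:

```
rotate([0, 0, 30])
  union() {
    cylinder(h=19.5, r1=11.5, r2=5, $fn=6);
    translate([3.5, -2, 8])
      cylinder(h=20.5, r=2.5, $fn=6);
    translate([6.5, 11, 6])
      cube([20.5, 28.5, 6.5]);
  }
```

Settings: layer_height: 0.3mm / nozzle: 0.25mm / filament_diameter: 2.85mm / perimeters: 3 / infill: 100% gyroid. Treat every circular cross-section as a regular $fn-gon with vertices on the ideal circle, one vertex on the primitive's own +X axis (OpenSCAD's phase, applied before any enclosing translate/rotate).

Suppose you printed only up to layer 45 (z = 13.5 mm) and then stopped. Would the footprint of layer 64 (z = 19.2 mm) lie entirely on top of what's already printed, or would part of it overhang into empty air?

Compare the two slices. At z = 13.5: the cone (r1=11.5→r2=5) has section circumradius 7.000 here — a regular 6-gon (area = (6/2)·7.000²·sin(360°/6) = 127.31 mm²); the cylinder at (3.5, -2): section is a regular 6-gon, circumradius r=2.5 (area = (6/2)·2.500²·sin(360°/6) = 16.24 mm²); the cube at (6.5, 11) does not reach this height (z outside [6, 12.5]); Combining (union): the regions partially overlap — summed areas 143.54 mm² minus the doubly-counted overlap 15.89 mm² gives 127.65 mm² — area = 127.65 mm²; (whole slice rotated 30° about Z — lengths, areas and connectivity unchanged). At z = 19.2: the cone (r1=11.5→r2=5) has section circumradius 5.100 here — a regular 6-gon (area = (6/2)·5.100²·sin(360°/6) = 67.58 mm²); the cylinder at (3.5, -2): section is a regular 6-gon, circumradius r=2.5 (area = (6/2)·2.500²·sin(360°/6) = 16.24 mm²); the cube at (6.5, 11) is absent (z outside [6, 12.5]); Merging all regions: the regions partially overlap — summed areas 83.81 mm² minus the doubly-counted overlap 9.96 mm² gives 73.85 mm² — area = 73.85 mm²; (whole slice rotated 30° about Z — lengths, areas and connectivity unchanged). Checking containment: the cross-section at z = 19.2 is a subset of the cross-section at z = 13.5.

entirely on top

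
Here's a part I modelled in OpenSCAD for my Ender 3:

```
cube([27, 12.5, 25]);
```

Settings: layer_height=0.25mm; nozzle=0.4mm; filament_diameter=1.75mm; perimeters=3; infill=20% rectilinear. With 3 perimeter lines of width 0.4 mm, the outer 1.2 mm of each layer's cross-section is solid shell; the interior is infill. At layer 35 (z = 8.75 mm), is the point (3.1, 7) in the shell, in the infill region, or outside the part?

infill

At z = 8.75 mm: the cube is present — its section is the full 27×12.5 rectangle. Overall, the cross-section is a single solid region. The nearest boundary edge runs (0.00, 12.50)→(0.00, 0.00); distance from the point to it = 3.10 mm. The point is inside the cross-section and 3.10 mm from the nearest boundary — more than the 1.2 mm shell width (3 × 0.4), so it's in the infill interior.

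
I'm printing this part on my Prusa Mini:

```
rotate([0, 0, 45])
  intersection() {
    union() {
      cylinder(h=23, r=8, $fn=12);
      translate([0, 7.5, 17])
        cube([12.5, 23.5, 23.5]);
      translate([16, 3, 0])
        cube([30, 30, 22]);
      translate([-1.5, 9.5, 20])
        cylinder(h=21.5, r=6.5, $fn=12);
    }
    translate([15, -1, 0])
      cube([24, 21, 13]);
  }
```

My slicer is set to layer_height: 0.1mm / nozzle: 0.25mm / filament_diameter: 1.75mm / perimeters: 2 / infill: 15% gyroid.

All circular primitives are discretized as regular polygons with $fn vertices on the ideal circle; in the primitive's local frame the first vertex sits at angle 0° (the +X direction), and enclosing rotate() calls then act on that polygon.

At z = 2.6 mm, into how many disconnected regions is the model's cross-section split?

At z = 2.6 mm: the r=8 cylinder contributes a regular 12-gon of circumradius 8; the cube at (0, 7.5) is not intersected at this z (z outside [17, 40.5]); the 30×30 cube at (16, 3) contributes its full rectangle; the cylinder at (-1.5, 9.5) does not reach this height (z outside [20, 41.5]); Taking the union: the 2 present regions are separate (no shared area or edge), so areas and boundary lengths simply add and each stays a separate island — 2 connected regions; the cube at (15, -1) is present — its section is the full 24×21 rectangle; After intersecting: the 24×21 cube at (15, -1) partially overlaps that combined region; clipping to the common part keeps 391.00 mm² — 1 connected region; (rotated 45° about Z; rotation is an isometry so areas/perimeters/island counts are preserved). The result has 1 disconnected region.

1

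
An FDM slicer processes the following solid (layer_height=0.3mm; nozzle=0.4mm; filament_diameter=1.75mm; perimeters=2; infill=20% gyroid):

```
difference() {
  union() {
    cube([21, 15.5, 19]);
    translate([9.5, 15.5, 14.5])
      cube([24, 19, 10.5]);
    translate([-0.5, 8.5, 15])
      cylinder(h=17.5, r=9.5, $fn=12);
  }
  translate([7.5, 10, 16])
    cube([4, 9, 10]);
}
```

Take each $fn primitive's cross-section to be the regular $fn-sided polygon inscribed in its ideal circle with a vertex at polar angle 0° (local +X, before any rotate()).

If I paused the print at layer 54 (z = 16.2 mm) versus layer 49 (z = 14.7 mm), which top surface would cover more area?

layer 54 (z = 16.2 mm)

Layer 54 (z = 16.2): the 21×15.5 cube contributes its full rectangle (area 325.50 mm²); the cube at (9.5, 15.5) is present — its section is the full 24×19 rectangle (area 456.00 mm²); the cylinder at (-0.5, 8.5): section is a regular 12-gon, circumradius r=9.5 (area = (12/2)·9.500²·sin(360°/12) = 270.75 mm²); Combining (union): the regions partially overlap — summed areas 1052.25 mm² minus the doubly-counted overlap 116.15 mm² gives 936.10 mm² — area = 936.10 mm²; the 4×9 cube at (7.5, 10) contributes its full rectangle (area 36.00 mm²); After the difference (first − rest): starting from the result so far (936.10 mm²), the 4×9 cube at (7.5, 10) partially overlaps it — only the 29.00 mm² overlap (of its 36.00 mm²) is removed, clipping the outline — area = 907.10 mm². So its area = 907.10 mm². Layer 49 (z = 14.7): the cube is present — its section is the full 21×15.5 rectangle (area 325.50 mm²); the cube at (9.5, 15.5) is present — its section is the full 24×19 rectangle (area 456.00 mm²); the cylinder at (-0.5, 8.5) is absent (z outside [15, 32.5]); Merging all regions: the 2 present regions share edge segments without overlapping in area, so areas simply add but the touching pieces fuse into one outline (the shared edge portions become interior and drop out of the boundary) — area = 781.50 mm²; the cube at (7.5, 10) is not intersected at this z (z outside [16, 26]); After the difference (first − rest): none of the subtracted shapes is present at this height, so the result so far is unchanged — area = 781.50 mm². So its area = 781.50 mm². Layer 54 is larger (907.10 vs 781.50 mm²).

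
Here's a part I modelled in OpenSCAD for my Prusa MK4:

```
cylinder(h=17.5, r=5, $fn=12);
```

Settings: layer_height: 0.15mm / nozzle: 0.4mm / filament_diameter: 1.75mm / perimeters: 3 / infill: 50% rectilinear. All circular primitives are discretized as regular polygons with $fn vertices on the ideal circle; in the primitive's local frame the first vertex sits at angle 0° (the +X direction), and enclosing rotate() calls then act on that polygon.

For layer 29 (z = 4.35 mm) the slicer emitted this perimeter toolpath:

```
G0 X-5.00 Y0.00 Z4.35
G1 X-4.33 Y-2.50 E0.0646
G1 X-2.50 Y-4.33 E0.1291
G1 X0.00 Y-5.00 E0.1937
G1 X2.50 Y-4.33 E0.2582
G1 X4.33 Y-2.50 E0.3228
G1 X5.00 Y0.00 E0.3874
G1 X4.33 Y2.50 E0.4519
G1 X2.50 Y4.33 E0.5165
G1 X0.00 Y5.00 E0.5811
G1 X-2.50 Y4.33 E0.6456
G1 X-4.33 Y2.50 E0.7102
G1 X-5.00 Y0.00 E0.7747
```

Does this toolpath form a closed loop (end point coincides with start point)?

yes

Start point (G0): (-5.00, 0.00). End point (last G1): the path returns to the start — closed.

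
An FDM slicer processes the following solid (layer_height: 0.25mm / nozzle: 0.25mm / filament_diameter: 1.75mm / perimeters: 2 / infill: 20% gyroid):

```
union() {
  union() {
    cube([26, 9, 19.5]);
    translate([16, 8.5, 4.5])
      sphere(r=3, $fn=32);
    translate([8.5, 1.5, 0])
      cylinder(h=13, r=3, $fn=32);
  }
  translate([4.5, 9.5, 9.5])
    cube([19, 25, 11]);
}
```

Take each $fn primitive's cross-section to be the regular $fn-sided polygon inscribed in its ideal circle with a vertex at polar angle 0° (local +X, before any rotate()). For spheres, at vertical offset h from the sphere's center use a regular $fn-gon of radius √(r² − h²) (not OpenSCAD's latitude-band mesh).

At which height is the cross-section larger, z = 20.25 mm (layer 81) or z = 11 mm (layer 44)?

Layer 81 (z = 20.25): the cube is absent (z outside [0, 19.5]); the sphere at (16, 8.5) does not reach this height (|z−center|=15.750 > r=3); the cylinder at (8.5, 1.5) is absent (z outside [0, 13]); Combining (union): nothing is present at this height; the cube at (4.5, 9.5) is present — its section is the full 19×25 rectangle (area 475.00 mm²); Taking the union: only the 19×25 cube at (4.5, 9.5) is present, so the union is just that shape — area = 475.00 mm². So its area = 475.00 mm². Layer 44 (z = 11): the 26×9 cube contributes its full rectangle (area 234.00 mm²); the sphere at (16, 8.5) is not intersected at this z (|z−center|=6.500 > r=3); the r=3 cylinder at (8.5, 1.5) gives a regular 32-gon of circumradius 3 (constant along its height) (area = (32/2)·3.000²·sin(360°/32) = 28.09 mm²); Merging all regions: the regions partially overlap — summed areas 262.09 mm² minus the doubly-counted overlap 22.62 mm² gives 239.47 mm² — area = 239.47 mm²; the cube at (4.5, 9.5) (footprint 19×25) is included at this height (area 475.00 mm²); Taking the union: the 2 present regions are separate (no shared area or edge), so areas and boundary lengths simply add and each stays a separate island — area = 714.47 mm². So its area = 714.47 mm². Layer 44 is larger (714.47 vs 475.00 mm²).

layer 44 (z = 11 mm)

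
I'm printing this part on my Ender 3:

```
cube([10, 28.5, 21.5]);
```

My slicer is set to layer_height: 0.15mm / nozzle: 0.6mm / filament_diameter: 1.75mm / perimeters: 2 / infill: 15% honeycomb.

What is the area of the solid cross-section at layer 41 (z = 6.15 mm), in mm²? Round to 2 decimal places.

285.00 mm²

At z = 6.15 mm: the 10×28.5 cube contributes its full rectangle (area 285.00 mm²). Overall, the cross-section is a single solid region. Net area = 285.00 mm².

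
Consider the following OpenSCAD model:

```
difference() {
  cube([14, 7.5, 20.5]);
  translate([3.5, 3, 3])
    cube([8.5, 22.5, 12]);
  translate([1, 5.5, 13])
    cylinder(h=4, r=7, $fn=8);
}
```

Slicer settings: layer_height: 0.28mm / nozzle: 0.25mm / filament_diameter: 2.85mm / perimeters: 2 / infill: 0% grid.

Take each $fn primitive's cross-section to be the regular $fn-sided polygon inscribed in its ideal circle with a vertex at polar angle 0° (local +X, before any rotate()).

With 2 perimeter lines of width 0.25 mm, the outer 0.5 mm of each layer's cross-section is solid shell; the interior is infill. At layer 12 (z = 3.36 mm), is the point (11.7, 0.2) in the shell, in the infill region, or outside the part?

At z = 3.36 mm: the cube is present — its section is the full 14×7.5 rectangle; the cube at (3.5, 3) is present — its section is the full 8.5×22.5 rectangle; the cylinder at (1, 5.5) does not reach this height (z outside [13, 17]); After the difference (first − rest): starting from the 14×7.5 cube, the 8.5×22.5 cube at (3.5, 3) partially overlaps it — only the 38.25 mm² overlap (of its 191.25 mm²) is removed, clipping the outline — 1 connected region. Overall, the cross-section is a single solid region. The nearest boundary edge runs (14.00, 0.00)→(0.00, 0.00); distance from the point to it = 0.20 mm. The point is inside the cross-section, 0.20 mm from the nearest boundary — within the 0.5 mm shell band (2 × 0.25).

shell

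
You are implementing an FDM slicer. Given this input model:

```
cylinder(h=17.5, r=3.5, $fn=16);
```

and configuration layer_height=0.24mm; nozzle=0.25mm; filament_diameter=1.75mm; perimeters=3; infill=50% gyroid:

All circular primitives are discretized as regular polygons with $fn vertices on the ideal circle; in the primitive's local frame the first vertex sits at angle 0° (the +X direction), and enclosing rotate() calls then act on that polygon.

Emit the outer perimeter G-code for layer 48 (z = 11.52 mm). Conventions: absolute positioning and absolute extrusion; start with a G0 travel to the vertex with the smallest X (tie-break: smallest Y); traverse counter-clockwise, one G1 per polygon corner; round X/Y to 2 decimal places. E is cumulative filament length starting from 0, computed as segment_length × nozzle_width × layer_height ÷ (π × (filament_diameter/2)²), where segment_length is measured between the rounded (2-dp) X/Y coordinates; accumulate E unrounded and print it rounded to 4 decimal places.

G0 X-3.50 Y0.00 Z11.52
G1 X-3.23 Y-1.34 E0.0341
G1 X-2.47 Y-2.47 E0.0681
G1 X-1.34 Y-3.23 E0.1020
G1 X0.00 Y-3.50 E0.1361
G1 X1.34 Y-3.23 E0.1702
G1 X2.47 Y-2.47 E0.2042
G1 X3.23 Y-1.34 E0.2382
G1 X3.50 Y0.00 E0.2723
G1 X3.23 Y1.34 E0.3064
G1 X2.47 Y2.47 E0.3403
G1 X1.34 Y3.23 E0.3743
G1 X0.00 Y3.50 E0.4084
G1 X-1.34 Y3.23 E0.4425
G1 X-2.47 Y2.47 E0.4765
G1 X-3.23 Y1.34 E0.5104
G1 X-3.50 Y0.00 E0.5445

At z = 11.52 mm: the r=3.5 cylinder gives a regular 16-gon of circumradius 3.5 (constant along its height). The outline is a single polygon with 16 vertices. Extrusion per mm of travel: 0.25 × 0.24 / (π × 0.875²) = 0.024945. Accumulating E over each segment gives final E = 0.5445.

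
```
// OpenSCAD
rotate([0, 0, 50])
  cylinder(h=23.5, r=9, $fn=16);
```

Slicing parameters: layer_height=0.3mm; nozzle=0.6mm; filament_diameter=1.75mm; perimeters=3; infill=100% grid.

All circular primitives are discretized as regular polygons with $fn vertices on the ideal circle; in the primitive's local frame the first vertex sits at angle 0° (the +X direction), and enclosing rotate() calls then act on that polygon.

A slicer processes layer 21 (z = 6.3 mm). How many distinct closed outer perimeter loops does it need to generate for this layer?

1

At z = 6.3 mm: the cylinder: section is a regular 16-gon, circumradius r=9; (rotated 50° about Z; rotation is an isometry so areas/perimeters/island counts are preserved). The result has 1 disconnected region.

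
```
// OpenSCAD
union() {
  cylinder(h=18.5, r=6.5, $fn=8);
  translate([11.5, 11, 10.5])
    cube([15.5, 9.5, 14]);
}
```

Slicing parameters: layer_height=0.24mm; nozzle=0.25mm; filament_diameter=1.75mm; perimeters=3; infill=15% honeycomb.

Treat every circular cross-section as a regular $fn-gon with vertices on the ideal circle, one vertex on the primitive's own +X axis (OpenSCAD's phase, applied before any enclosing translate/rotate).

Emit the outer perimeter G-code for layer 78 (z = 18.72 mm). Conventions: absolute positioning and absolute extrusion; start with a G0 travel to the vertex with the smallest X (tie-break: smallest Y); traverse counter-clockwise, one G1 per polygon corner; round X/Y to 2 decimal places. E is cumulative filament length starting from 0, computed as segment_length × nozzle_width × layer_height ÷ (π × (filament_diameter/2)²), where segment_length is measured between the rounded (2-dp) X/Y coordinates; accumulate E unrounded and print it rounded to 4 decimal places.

G0 X11.50 Y11.00 Z18.72
G1 X27.00 Y11.00 E0.3866
G1 X27.00 Y20.50 E0.6236
G1 X11.50 Y20.50 E1.0103
G1 X11.50 Y11.00 E1.2473

At z = 18.72 mm: the cylinder is absent (z outside [0, 18.5]); the 15.5×9.5 cube at (11.5, 11) contributes its full rectangle; Combining (union): only the 15.5×9.5 cube at (11.5, 11) is present, so the union is just that shape — 1 connected region. The outline is a single polygon with 4 vertices. Extrusion per mm of travel: 0.25 × 0.24 / (π × 0.875²) = 0.024945. Accumulating E over each segment gives final E = 1.2473.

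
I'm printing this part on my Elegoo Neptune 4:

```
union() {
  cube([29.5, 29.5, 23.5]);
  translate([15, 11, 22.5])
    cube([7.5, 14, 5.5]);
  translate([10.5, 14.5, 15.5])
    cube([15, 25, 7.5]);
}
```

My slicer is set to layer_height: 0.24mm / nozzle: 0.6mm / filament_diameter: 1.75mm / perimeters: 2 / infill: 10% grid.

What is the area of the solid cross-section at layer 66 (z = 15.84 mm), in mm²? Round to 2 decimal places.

At z = 15.84 mm: the 29.5×29.5 cube contributes its full rectangle (area 870.25 mm²); the cube at (15, 11) is absent (z outside [22.5, 28]); the cube at (10.5, 14.5) (footprint 15×25) is included at this height (area 375.00 mm²); Taking the union: the regions partially overlap — summed areas 1245.25 mm² minus the doubly-counted overlap 225.00 mm² gives 1020.25 mm² — area = 1020.25 mm². Overall, the cross-section is a single solid region. Net area = 1020.25 mm².

1020.25 mm²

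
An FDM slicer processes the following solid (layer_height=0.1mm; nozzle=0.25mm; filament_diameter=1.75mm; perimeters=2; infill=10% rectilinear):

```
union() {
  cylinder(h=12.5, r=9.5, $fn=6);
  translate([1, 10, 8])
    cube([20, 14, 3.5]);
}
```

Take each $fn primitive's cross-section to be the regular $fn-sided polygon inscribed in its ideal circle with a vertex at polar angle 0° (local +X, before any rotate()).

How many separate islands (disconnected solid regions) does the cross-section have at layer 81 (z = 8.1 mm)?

2

At z = 8.1 mm: the r=9.5 cylinder contributes a regular 6-gon of circumradius 9.5; the 20×14 cube at (1, 10) contributes its full rectangle; Taking the union: the 2 present regions are separate (no shared area or edge), so areas and boundary lengths simply add and each stays a separate island — 2 connected regions. Overall, the cross-section has 2 separate islands. Island count = 2.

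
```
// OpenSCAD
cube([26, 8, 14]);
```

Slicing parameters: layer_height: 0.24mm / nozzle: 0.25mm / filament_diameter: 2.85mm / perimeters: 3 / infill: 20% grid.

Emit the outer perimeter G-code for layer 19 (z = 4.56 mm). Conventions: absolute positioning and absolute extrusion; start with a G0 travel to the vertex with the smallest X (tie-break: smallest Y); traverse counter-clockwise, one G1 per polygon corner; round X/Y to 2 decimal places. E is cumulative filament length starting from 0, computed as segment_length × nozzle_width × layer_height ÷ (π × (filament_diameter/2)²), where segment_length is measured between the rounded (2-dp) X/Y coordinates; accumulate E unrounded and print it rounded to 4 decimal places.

G0 X0.00 Y0.00 Z4.56
G1 X26.00 Y0.00 E0.2445
G1 X26.00 Y8.00 E0.3198
G1 X0.00 Y8.00 E0.5643
G1 X0.00 Y0.00 E0.6396

At z = 4.56 mm: the cube (footprint 26×8) is included at this height. The outline is a single polygon with 4 vertices. Extrusion per mm of travel: 0.25 × 0.24 / (π × 1.425²) = 0.009405. Accumulating E over each segment gives final E = 0.6396.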